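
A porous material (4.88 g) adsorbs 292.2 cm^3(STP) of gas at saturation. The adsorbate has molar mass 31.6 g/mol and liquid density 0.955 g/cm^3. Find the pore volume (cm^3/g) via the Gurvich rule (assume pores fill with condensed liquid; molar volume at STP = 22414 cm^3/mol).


Moles adsorbed n = V_ads / 22414 = 292.2 / 22414 = 1.303650e-02 mol
Liquid volume V_liq = n * M / rho_liq = 1.303650e-02 * 31.6 / 0.955 = 0.43136 cm^3
Specific pore volume V_pore = V_liq / m_sample = 0.43136 / 4.88
V_pore = 0.0884 cm^3/g

0.0884


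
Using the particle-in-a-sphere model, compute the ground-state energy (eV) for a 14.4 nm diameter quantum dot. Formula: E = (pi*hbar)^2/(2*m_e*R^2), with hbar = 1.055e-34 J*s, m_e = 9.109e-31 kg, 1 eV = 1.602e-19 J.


Radius R = 14.4/2 = 7.2 nm = 7.2e-09 m
E = (pi * 1.055e-34)^2 / (2 * 9.109e-31 * (7.2e-09)^2)
E(J) = 1.16316e-21
E = E(J) / 1.602e-19 = 0.0073 eV

0.0073


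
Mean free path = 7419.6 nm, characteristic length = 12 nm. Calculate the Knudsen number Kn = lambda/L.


Knudsen number Kn = lambda / L
Kn = 7419.6 / 12
Kn = 618.3

618.3


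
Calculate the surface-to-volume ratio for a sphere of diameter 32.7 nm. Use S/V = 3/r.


Radius r = 32.7/2 = 16.35 nm
S/V = 3 / r = 3 / 16.35
S/V = 0.1835 nm^-1

0.1835


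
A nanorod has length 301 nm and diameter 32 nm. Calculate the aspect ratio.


Aspect ratio AR = length / diameter
AR = 301 / 32
AR = 9.41

9.41


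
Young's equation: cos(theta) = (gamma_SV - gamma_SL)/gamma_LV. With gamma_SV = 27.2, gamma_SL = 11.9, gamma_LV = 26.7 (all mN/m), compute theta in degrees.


cos(theta) = (gamma_SV - gamma_SL) / gamma_LV
cos(theta) = (27.2 - 11.9) / 26.7
cos(theta) = 0.573034
theta = arccos(0.573034) = 55.04 degrees

55.04


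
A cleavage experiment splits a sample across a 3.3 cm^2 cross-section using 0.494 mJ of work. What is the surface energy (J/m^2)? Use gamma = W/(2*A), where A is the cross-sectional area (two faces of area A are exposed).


Convert: A = 3.3 cm^2 = 0.00033 m^2, W = 0.494 mJ = 0.000494 J
Cleaving exposes two faces of area A, so total new surface = 2*A and gamma = W / (2*A)
gamma = 0.000494 / (2 * 0.00033)
gamma = 0.748 J/m^2

0.748


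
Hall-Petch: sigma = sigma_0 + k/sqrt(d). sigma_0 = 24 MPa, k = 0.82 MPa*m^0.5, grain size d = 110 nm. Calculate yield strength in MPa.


d = 110 nm = 1.1e-07 m
sqrt(d) = 0.0003316625
Hall-Petch contribution = k / sqrt(d) = 0.82 / 0.0003316625 = 2472.4 MPa
sigma = sigma_0 + k/sqrt(d) = 24 + 2472.4 = 2496.4 MPa

2496.4


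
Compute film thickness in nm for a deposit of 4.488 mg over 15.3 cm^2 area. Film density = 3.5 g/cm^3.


Convert: m = 4.488 mg = 4.4880e-06 kg, A = 15.3 cm^2 = 1.5300e-03 m^2, rho = 3.5 g/cm^3 = 3500 kg/m^3
t = m / (A * rho)
t = 4.4880e-06 / (1.5300e-03 * 3500)
t = 8.3810e-07 m = 838.1 nm

838.1


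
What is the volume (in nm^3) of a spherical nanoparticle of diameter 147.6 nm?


Radius r = 147.6/2 = 73.8 nm
Volume V = (4/3) * pi * r^3
V = (4/3) * pi * (73.8)^3
V = 1683672.8 nm^3

1683672.8


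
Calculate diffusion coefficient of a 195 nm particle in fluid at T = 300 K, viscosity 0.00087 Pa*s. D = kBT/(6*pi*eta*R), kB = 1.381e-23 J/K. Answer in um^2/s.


Radius R = 195/2 = 97.5 nm = 9.75e-08 m
D = kB*T / (6*pi*eta*R)
D = 1.381e-23 * 300 / (6 * pi * 0.00087 * 9.75e-08)
D = 2.59113e-12 m^2/s = 2.591 um^2/s

2.591


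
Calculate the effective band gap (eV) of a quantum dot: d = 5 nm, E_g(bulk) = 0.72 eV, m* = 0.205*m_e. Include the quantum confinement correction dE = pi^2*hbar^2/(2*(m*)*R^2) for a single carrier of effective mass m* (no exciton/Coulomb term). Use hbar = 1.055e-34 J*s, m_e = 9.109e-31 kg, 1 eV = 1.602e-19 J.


Radius R = 5/2 nm = 2.5e-09 m
Confinement energy dE = pi^2 * hbar^2 / (2 * m_eff * m_e * R^2)
dE = pi^2 * (1.055e-34)^2 / (2 * 0.205 * 9.109e-31 * (2.5e-09)^2) J, divided by 1.602e-19 J/eV
dE = 0.2938 eV
Total band gap = E_g(bulk) + dE = 0.72 + 0.2938 = 1.0138 eV

1.0138


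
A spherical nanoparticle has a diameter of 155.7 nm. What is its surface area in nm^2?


Radius r = 155.7/2 = 77.85 nm
Surface area SA = 4 * pi * r^2
SA = 4 * pi * (77.85)^2
SA = 76160.03 nm^2

76160.03


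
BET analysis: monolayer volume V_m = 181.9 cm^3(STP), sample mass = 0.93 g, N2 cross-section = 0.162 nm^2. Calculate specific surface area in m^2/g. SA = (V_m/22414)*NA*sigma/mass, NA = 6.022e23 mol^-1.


Number of moles in monolayer = V_m / 22414 = 181.9 / 22414 = 0.00811546
Number of molecules = moles * NA = 0.00811546 * 6.022e23
SA = molecules * sigma / mass
SA = (181.9 / 22414) * 6.022e23 * 0.162e-18 / 0.93
SA = 851.3 m^2/g

851.3


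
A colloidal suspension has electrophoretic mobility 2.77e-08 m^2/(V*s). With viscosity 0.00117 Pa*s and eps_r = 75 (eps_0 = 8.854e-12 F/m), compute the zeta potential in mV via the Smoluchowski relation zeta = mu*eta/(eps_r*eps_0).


Smoluchowski equation: zeta = mu * eta / (eps_r * eps_0)
zeta = 2.77e-08 * 0.00117 / (75 * 8.854e-12)
zeta = 0.048805 V = 48.81 mV

48.81


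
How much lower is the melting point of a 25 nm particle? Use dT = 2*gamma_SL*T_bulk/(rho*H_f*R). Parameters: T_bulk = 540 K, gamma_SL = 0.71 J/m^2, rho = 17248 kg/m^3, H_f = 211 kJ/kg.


Radius R = 25/2 = 12.5 nm = 1.25e-08 m
Convert H_f = 211 kJ/kg = 211000 J/kg
dT = 2 * gamma_SL * T_bulk / (rho * H_f * R)
dT = 2 * 0.71 * 540 / (17248 * 211000 * 1.25e-08)
dT = 16.9 K

16.9


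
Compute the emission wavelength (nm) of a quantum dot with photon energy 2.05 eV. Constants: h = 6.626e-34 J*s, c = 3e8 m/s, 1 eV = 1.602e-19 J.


Convert energy: E = 2.05 eV = 2.05 * 1.602e-19 = 3.2841e-19 J
lambda = h*c / E = 6.626e-34 * 3e8 / 3.2841e-19
lambda = 6.0528e-07 m = 605.3 nm

605.3


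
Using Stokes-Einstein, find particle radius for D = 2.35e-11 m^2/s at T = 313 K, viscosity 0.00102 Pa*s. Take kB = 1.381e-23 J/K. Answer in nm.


Stokes-Einstein: R = kB*T / (6*pi*eta*D)
R = 1.381e-23 * 313 / (6 * pi * 0.00102 * 2.35e-11)
R = 9.56685e-09 m = 9.57 nm

9.57


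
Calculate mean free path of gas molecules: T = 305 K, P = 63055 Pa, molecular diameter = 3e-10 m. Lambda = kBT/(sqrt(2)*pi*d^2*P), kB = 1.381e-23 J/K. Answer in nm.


Mean free path: lambda = kB*T / (sqrt(2) * pi * d^2 * P)
lambda = 1.381e-23 * 305 / (sqrt(2) * pi * (3e-10)^2 * 63055)
lambda = 1.67058e-07 m
lambda = 167.06 nm

167.06


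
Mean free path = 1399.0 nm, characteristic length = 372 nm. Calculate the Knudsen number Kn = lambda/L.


Knudsen number Kn = lambda / L
Kn = 1399.0 / 372
Kn = 3.7608

3.7608


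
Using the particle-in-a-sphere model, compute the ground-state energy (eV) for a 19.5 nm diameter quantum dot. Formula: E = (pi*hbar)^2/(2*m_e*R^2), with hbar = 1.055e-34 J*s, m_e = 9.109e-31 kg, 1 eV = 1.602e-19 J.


Radius R = 19.5/2 = 9.75 nm = 9.75e-09 m
E = (pi * 1.055e-34)^2 / (2 * 9.109e-31 * (9.75e-09)^2)
E(J) = 6.343e-22
E = E(J) / 1.602e-19 = 0.004 eV

0.004


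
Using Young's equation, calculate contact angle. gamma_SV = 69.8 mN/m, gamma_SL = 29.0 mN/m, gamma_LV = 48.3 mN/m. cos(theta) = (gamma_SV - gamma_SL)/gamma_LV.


cos(theta) = (gamma_SV - gamma_SL) / gamma_LV
cos(theta) = (69.8 - 29.0) / 48.3
cos(theta) = 0.84472
theta = arccos(0.84472) = 32.36 degrees

32.36


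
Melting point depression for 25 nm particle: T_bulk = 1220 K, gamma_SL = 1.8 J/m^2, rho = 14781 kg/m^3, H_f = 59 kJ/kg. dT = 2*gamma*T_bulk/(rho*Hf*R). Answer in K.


Radius R = 25/2 = 12.5 nm = 1.25e-08 m
Convert H_f = 59 kJ/kg = 59000 J/kg
dT = 2 * gamma_SL * T_bulk / (rho * H_f * R)
dT = 2 * 1.8 * 1220 / (14781 * 59000 * 1.25e-08)
dT = 402.9 K

402.9


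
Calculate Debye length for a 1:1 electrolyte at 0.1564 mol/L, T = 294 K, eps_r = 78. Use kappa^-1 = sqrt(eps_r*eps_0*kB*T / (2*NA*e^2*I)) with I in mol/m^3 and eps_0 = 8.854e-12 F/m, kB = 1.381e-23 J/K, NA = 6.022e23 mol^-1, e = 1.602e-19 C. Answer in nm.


Ionic strength I = 0.1564 * 1^2 * 1000 = 156.4 mol/m^3
kappa^-1 = sqrt(78 * 8.854e-12 * 1.381e-23 * 294 / (2 * 6.022e23 * (1.602e-19)^2 * 156.4))
kappa^-1 = 0.762 nm

0.762


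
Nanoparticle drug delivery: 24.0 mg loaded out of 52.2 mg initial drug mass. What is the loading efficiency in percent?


Drug loading efficiency = (drug loaded / drug initial) * 100
DLE = 24.0 / 52.2 * 100
DLE = 0.4598 * 100
DLE = 45.98%

45.98


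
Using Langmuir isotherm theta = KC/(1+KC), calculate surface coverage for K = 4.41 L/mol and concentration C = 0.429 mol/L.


Langmuir isotherm: theta = K*C / (1 + K*C)
K*C = 4.41 * 0.429 = 1.89189
theta = 1.89189 / (1 + 1.89189) = 1.89189 / 2.89189
theta = 0.6542

0.6542


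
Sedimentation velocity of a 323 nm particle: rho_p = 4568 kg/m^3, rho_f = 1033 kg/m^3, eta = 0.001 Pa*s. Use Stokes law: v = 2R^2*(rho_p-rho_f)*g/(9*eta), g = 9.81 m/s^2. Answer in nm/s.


Radius R = 323/2 nm = 1.615e-07 m
Density difference = 4568 - 1033 = 3535 kg/m^3
v = 2 * R^2 * (rho_p - rho_f) * g / (9 * eta)
v = 2 * (1.615e-07)^2 * 3535 * 9.81 / (9 * 0.001)
v = 2.00998e-07 m/s = 200.9976 nm/s

200.9976


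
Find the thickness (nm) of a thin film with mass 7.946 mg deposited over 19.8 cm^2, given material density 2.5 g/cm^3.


Convert: m = 7.946 mg = 7.9460e-06 kg, A = 19.8 cm^2 = 1.9800e-03 m^2, rho = 2.5 g/cm^3 = 2500 kg/m^3
t = m / (A * rho)
t = 7.9460e-06 / (1.9800e-03 * 2500)
t = 1.6053e-06 m = 1605.3 nm

1605.3


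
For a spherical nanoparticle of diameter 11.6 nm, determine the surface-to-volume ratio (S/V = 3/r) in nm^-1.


Radius r = 11.6/2 = 5.8 nm
S/V = 3 / r = 3 / 5.8
S/V = 0.5172 nm^-1

0.5172


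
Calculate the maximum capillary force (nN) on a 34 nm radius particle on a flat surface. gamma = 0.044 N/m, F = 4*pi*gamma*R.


Convert radius: R = 34 nm = 3.4e-08 m
F = 4 * pi * gamma * R
F = 4 * pi * 0.044 * 3.4e-08
F = 1.87993e-08 N = 18.7993 nN

18.7993


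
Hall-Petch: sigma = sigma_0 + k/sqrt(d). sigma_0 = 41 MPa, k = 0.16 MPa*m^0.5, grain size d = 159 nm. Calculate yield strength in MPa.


d = 159 nm = 1.59e-07 m
sqrt(d) = 0.000398748
Hall-Petch contribution = k / sqrt(d) = 0.16 / 0.000398748 = 401.3 MPa
sigma = sigma_0 + k/sqrt(d) = 41 + 401.3 = 442.3 MPa

442.3


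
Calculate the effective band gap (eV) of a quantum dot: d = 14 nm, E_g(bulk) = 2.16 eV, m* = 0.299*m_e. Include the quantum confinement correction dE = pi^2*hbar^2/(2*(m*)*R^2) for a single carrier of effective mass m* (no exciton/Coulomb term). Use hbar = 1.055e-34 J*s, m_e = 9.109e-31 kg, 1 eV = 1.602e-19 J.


Radius R = 14/2 nm = 7e-09 m
Confinement energy dE = pi^2 * hbar^2 / (2 * m_eff * m_e * R^2)
dE = pi^2 * (1.055e-34)^2 / (2 * 0.299 * 9.109e-31 * (7e-09)^2) J, divided by 1.602e-19 J/eV
dE = 0.0257 eV
Total band gap = E_g(bulk) + dE = 2.16 + 0.0257 = 2.1857 eV

2.1857


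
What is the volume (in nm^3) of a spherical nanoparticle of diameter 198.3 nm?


Radius r = 198.3/2 = 99.15 nm
Volume V = (4/3) * pi * r^3
V = (4/3) * pi * (99.15)^3
V = 4082881.4 nm^3

4082881.4


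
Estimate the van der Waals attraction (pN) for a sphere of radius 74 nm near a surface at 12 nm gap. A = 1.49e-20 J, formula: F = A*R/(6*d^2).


Convert to SI: R = 74 nm = 7.4e-08 m, d = 12 nm = 1.2e-08 m
F = A * R / (6 * d^2)
F = 1.49e-20 * 7.4e-08 / (6 * (1.2e-08)^2)
F = 1.27616e-12 N = 1.276 pN

1.276


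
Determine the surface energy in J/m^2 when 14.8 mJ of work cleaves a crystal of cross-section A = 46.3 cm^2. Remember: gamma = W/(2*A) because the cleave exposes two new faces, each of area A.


Convert: A = 46.3 cm^2 = 0.00463 m^2, W = 14.8 mJ = 0.0148 J
Cleaving exposes two faces of area A, so total new surface = 2*A and gamma = W / (2*A)
gamma = 0.0148 / (2 * 0.00463)
gamma = 1.598 J/m^2

1.598


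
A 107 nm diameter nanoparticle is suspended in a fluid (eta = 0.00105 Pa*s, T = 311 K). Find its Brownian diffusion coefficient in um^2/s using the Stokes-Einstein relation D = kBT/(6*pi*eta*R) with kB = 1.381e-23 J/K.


Radius R = 107/2 = 53.5 nm = 5.35e-08 m
D = kB*T / (6*pi*eta*R)
D = 1.381e-23 * 311 / (6 * pi * 0.00105 * 5.35e-08)
D = 4.05611e-12 m^2/s = 4.056 um^2/s

4.056


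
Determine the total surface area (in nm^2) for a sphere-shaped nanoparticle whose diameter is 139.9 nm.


Radius r = 139.9/2 = 69.95 nm
Surface area SA = 4 * pi * r^2
SA = 4 * pi * (69.95)^2
SA = 61487.28 nm^2

61487.28


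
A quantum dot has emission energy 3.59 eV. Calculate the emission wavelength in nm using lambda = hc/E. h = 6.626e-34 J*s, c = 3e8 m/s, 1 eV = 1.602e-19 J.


Convert energy: E = 3.59 eV = 3.59 * 1.602e-19 = 5.75118e-19 J
lambda = h*c / E = 6.626e-34 * 3e8 / 5.75118e-19
lambda = 3.45633e-07 m = 345.6 nm

345.6


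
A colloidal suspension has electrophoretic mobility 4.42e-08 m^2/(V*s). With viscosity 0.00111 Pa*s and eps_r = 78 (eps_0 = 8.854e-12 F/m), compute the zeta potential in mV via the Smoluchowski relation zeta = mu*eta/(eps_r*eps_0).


Smoluchowski equation: zeta = mu * eta / (eps_r * eps_0)
zeta = 4.42e-08 * 0.00111 / (78 * 8.854e-12)
zeta = 0.071041 V = 71.04 mV

71.04


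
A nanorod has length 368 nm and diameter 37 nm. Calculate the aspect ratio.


Aspect ratio AR = length / diameter
AR = 368 / 37
AR = 9.95

9.95


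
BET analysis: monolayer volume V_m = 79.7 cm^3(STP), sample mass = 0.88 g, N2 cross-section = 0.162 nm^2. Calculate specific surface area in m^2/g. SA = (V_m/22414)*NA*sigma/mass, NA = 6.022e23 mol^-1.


Number of moles in monolayer = V_m / 22414 = 79.7 / 22414 = 0.00355581
Number of molecules = moles * NA = 0.00355581 * 6.022e23
SA = molecules * sigma / mass
SA = (79.7 / 22414) * 6.022e23 * 0.162e-18 / 0.88
SA = 394.2 m^2/g

394.2


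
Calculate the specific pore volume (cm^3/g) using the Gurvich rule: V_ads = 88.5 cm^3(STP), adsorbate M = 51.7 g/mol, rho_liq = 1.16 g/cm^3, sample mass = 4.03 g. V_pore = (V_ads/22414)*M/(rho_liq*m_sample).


Moles adsorbed n = V_ads / 22414 = 88.5 / 22414 = 3.948425e-03 mol
Liquid volume V_liq = n * M / rho_liq = 3.948425e-03 * 51.7 / 1.16 = 0.17598 cm^3
Specific pore volume V_pore = V_liq / m_sample = 0.17598 / 4.03
V_pore = 0.0437 cm^3/g

0.0437


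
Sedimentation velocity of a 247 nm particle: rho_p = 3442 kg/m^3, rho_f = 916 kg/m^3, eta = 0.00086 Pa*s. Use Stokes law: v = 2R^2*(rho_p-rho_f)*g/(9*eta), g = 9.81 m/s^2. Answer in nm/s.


Radius R = 247/2 nm = 1.235e-07 m
Density difference = 3442 - 916 = 2526 kg/m^3
v = 2 * R^2 * (rho_p - rho_f) * g / (9 * eta)
v = 2 * (1.235e-07)^2 * 2526 * 9.81 / (9 * 0.00086)
v = 9.76619e-08 m/s = 97.6619 nm/s

97.6619


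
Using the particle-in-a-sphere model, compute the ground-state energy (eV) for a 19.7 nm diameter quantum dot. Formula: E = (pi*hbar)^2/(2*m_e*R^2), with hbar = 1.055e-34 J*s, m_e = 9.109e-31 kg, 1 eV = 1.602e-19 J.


Radius R = 19.7/2 = 9.85 nm = 9.85e-09 m
E = (pi * 1.055e-34)^2 / (2 * 9.109e-31 * (9.85e-09)^2)
E(J) = 6.21486e-22
E = E(J) / 1.602e-19 = 0.0039 eV

0.0039


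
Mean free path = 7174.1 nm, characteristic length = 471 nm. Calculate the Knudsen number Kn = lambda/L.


Knudsen number Kn = lambda / L
Kn = 7174.1 / 471
Kn = 15.2316

15.2316


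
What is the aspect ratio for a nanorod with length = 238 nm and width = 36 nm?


Aspect ratio AR = length / diameter
AR = 238 / 36
AR = 6.61

6.61


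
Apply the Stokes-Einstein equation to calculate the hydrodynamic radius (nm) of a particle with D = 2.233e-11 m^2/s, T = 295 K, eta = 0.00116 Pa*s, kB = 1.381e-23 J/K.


Stokes-Einstein: R = kB*T / (6*pi*eta*D)
R = 1.381e-23 * 295 / (6 * pi * 0.00116 * 2.233e-11)
R = 8.34388e-09 m = 8.34 nm

8.34


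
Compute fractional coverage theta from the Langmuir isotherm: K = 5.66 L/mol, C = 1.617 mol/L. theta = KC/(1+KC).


Langmuir isotherm: theta = K*C / (1 + K*C)
K*C = 5.66 * 1.617 = 9.15222
theta = 9.15222 / (1 + 9.15222) = 9.15222 / 10.15222
theta = 0.9015

0.9015


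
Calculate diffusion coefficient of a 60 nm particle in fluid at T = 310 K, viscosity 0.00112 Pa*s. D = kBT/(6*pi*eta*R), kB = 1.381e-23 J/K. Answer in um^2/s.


Radius R = 60/2 = 30 nm = 3e-08 m
D = kB*T / (6*pi*eta*R)
D = 1.381e-23 * 310 / (6 * pi * 0.00112 * 3e-08)
D = 6.75951e-12 m^2/s = 6.76 um^2/s

6.76


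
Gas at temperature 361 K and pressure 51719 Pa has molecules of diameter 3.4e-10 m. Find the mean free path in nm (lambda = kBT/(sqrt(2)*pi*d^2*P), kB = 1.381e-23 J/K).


Mean free path: lambda = kB*T / (sqrt(2) * pi * d^2 * P)
lambda = 1.381e-23 * 361 / (sqrt(2) * pi * (3.4e-10)^2 * 51719)
lambda = 1.87684e-07 m
lambda = 187.68 nm

187.68


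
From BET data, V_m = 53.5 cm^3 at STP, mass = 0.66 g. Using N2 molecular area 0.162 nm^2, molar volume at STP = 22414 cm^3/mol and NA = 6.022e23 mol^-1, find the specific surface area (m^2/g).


Number of moles in monolayer = V_m / 22414 = 53.5 / 22414 = 0.0023869
Number of molecules = moles * NA = 0.0023869 * 6.022e23
SA = molecules * sigma / mass
SA = (53.5 / 22414) * 6.022e23 * 0.162e-18 / 0.66
SA = 352.8 m^2/g

352.8


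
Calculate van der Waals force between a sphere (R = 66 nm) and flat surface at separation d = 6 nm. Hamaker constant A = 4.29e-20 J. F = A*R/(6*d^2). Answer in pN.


Convert to SI: R = 66 nm = 6.6e-08 m, d = 6 nm = 6e-09 m
F = A * R / (6 * d^2)
F = 4.29e-20 * 6.6e-08 / (6 * (6e-09)^2)
F = 1.31083e-11 N = 13.108 pN

13.108


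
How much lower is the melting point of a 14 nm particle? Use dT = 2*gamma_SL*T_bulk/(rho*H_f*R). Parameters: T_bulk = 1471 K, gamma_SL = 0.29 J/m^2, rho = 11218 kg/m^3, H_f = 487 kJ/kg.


Radius R = 14/2 = 7 nm = 7e-09 m
Convert H_f = 487 kJ/kg = 487000 J/kg
dT = 2 * gamma_SL * T_bulk / (rho * H_f * R)
dT = 2 * 0.29 * 1471 / (11218 * 487000 * 7e-09)
dT = 22.3 K

22.3


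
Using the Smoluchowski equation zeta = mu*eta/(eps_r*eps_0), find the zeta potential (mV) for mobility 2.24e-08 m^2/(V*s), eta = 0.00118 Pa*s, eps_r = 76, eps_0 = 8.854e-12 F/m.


Smoluchowski equation: zeta = mu * eta / (eps_r * eps_0)
zeta = 2.24e-08 * 0.00118 / (76 * 8.854e-12)
zeta = 0.03928 V = 39.28 mV

39.28


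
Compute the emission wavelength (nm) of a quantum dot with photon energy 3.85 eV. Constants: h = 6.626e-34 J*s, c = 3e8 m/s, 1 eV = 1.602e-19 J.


Convert energy: E = 3.85 eV = 3.85 * 1.602e-19 = 6.1677e-19 J
lambda = h*c / E = 6.626e-34 * 3e8 / 6.1677e-19
lambda = 3.22292e-07 m = 322.3 nm

322.3


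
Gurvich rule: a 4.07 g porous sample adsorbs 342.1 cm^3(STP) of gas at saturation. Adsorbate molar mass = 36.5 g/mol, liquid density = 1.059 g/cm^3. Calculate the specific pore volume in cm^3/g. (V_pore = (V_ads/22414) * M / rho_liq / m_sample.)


Moles adsorbed n = V_ads / 22414 = 342.1 / 22414 = 1.526278e-02 mol
Liquid volume V_liq = n * M / rho_liq = 1.526278e-02 * 36.5 / 1.059 = 0.52605 cm^3
Specific pore volume V_pore = V_liq / m_sample = 0.52605 / 4.07
V_pore = 0.1293 cm^3/g

0.1293


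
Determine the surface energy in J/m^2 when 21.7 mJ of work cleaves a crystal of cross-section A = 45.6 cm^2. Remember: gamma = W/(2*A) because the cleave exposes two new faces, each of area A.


Convert: A = 45.6 cm^2 = 0.00456 m^2, W = 21.7 mJ = 0.0217 J
Cleaving exposes two faces of area A, so total new surface = 2*A and gamma = W / (2*A)
gamma = 0.0217 / (2 * 0.00456)
gamma = 2.379 J/m^2

2.379


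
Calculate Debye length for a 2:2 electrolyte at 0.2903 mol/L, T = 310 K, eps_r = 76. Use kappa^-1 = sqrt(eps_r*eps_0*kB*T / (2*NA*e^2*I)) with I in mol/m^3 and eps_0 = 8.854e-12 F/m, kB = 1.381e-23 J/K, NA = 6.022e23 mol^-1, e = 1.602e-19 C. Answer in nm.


Ionic strength I = 0.2903 * 2^2 * 1000 = 1161.2 mol/m^3
kappa^-1 = sqrt(76 * 8.854e-12 * 1.381e-23 * 310 / (2 * 6.022e23 * (1.602e-19)^2 * 1161.2))
kappa^-1 = 0.283 nm

0.283


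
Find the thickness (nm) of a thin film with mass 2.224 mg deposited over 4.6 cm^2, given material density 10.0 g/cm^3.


Convert: m = 2.224 mg = 2.2240e-06 kg, A = 4.6 cm^2 = 4.6000e-04 m^2, rho = 10.0 g/cm^3 = 10000 kg/m^3
t = m / (A * rho)
t = 2.2240e-06 / (4.6000e-04 * 10000)
t = 4.8348e-07 m = 483.5 nm

483.5


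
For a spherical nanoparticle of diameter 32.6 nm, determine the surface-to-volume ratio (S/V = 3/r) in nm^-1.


Radius r = 32.6/2 = 16.3 nm
S/V = 3 / r = 3 / 16.3
S/V = 0.184 nm^-1

0.184


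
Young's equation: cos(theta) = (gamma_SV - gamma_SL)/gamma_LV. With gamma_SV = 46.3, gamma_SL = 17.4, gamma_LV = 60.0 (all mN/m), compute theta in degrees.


cos(theta) = (gamma_SV - gamma_SL) / gamma_LV
cos(theta) = (46.3 - 17.4) / 60.0
cos(theta) = 0.481667
theta = arccos(0.481667) = 61.21 degrees

61.21


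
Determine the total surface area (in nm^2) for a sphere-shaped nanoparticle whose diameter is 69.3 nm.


Radius r = 69.3/2 = 34.65 nm
Surface area SA = 4 * pi * r^2
SA = 4 * pi * (34.65)^2
SA = 15087.47 nm^2

15087.47


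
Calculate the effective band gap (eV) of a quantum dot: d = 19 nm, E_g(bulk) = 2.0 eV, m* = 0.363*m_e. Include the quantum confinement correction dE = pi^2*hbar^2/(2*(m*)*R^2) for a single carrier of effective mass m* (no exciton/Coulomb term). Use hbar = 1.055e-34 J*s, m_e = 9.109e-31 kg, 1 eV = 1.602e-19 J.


Radius R = 19/2 nm = 9.5e-09 m
Confinement energy dE = pi^2 * hbar^2 / (2 * m_eff * m_e * R^2)
dE = pi^2 * (1.055e-34)^2 / (2 * 0.363 * 9.109e-31 * (9.5e-09)^2) J, divided by 1.602e-19 J/eV
dE = 0.0115 eV
Total band gap = E_g(bulk) + dE = 2.0 + 0.0115 = 2.0115 eV

2.0115


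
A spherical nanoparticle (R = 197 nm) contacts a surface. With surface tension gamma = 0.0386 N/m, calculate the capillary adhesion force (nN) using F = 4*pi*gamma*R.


Convert radius: R = 197 nm = 1.97e-07 m
F = 4 * pi * gamma * R
F = 4 * pi * 0.0386 * 1.97e-07
F = 9.55572e-08 N = 95.5572 nN

95.5572


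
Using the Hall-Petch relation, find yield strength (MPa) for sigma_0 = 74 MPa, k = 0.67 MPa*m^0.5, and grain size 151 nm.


d = 151 nm = 1.51e-07 m
sqrt(d) = 0.0003885872
Hall-Petch contribution = k / sqrt(d) = 0.67 / 0.0003885872 = 1724.2 MPa
sigma = sigma_0 + k/sqrt(d) = 74 + 1724.2 = 1798.2 MPa

1798.2


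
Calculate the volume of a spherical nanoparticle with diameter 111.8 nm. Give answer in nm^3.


Radius r = 111.8/2 = 55.9 nm
Volume V = (4/3) * pi * r^3
V = (4/3) * pi * (55.9)^3
V = 731684.8 nm^3

731684.8


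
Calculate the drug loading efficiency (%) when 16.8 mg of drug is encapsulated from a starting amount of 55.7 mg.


Drug loading efficiency = (drug loaded / drug initial) * 100
DLE = 16.8 / 55.7 * 100
DLE = 0.3016 * 100
DLE = 30.16%

30.16


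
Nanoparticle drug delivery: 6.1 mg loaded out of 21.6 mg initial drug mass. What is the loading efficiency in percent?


Drug loading efficiency = (drug loaded / drug initial) * 100
DLE = 6.1 / 21.6 * 100
DLE = 0.2824 * 100
DLE = 28.24%

28.24


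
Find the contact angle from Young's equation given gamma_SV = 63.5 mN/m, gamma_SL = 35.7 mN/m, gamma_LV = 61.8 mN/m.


cos(theta) = (gamma_SV - gamma_SL) / gamma_LV
cos(theta) = (63.5 - 35.7) / 61.8
cos(theta) = 0.449838
theta = arccos(0.449838) = 63.27 degrees

63.27


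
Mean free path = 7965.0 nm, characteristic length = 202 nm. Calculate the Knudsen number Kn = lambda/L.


Knudsen number Kn = lambda / L
Kn = 7965.0 / 202
Kn = 39.4307

39.4307


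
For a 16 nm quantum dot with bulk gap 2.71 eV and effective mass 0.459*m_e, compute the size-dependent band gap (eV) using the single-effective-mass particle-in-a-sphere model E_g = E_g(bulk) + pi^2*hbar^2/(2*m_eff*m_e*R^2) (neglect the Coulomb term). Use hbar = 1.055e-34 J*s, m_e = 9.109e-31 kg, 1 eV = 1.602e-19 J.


Radius R = 16/2 nm = 8e-09 m
Confinement energy dE = pi^2 * hbar^2 / (2 * m_eff * m_e * R^2)
dE = pi^2 * (1.055e-34)^2 / (2 * 0.459 * 9.109e-31 * (8e-09)^2) J, divided by 1.602e-19 J/eV
dE = 0.0128 eV
Total band gap = E_g(bulk) + dE = 2.71 + 0.0128 = 2.7228 eV

2.7228


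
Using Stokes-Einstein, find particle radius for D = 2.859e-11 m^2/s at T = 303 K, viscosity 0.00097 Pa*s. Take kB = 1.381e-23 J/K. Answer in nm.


Stokes-Einstein: R = kB*T / (6*pi*eta*D)
R = 1.381e-23 * 303 / (6 * pi * 0.00097 * 2.859e-11)
R = 8.00478e-09 m = 8.0 nm

8.0


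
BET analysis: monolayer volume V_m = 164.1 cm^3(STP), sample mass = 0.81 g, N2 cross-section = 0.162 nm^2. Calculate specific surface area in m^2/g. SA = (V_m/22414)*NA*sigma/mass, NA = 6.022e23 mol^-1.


Number of moles in monolayer = V_m / 22414 = 164.1 / 22414 = 0.00732132
Number of molecules = moles * NA = 0.00732132 * 6.022e23
SA = molecules * sigma / mass
SA = (164.1 / 22414) * 6.022e23 * 0.162e-18 / 0.81
SA = 881.8 m^2/g

881.8


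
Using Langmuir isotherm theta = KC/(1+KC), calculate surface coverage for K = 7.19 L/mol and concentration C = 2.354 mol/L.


Langmuir isotherm: theta = K*C / (1 + K*C)
K*C = 7.19 * 2.354 = 16.92526
theta = 16.92526 / (1 + 16.92526) = 16.92526 / 17.92526
theta = 0.9442

0.9442


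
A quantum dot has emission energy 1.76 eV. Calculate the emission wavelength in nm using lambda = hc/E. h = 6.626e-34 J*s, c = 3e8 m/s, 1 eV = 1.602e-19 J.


Convert energy: E = 1.76 eV = 1.76 * 1.602e-19 = 2.81952e-19 J
lambda = h*c / E = 6.626e-34 * 3e8 / 2.81952e-19
lambda = 7.05014e-07 m = 705.0 nm

705.0


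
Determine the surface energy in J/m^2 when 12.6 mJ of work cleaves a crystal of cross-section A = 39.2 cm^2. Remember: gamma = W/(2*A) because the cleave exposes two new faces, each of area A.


Convert: A = 39.2 cm^2 = 0.00392 m^2, W = 12.6 mJ = 0.0126 J
Cleaving exposes two faces of area A, so total new surface = 2*A and gamma = W / (2*A)
gamma = 0.0126 / (2 * 0.00392)
gamma = 1.607 J/m^2

1.607


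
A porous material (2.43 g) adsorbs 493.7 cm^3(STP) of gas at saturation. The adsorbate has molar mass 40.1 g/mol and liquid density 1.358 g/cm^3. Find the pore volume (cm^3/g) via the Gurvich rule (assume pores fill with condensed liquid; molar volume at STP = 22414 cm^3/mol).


Moles adsorbed n = V_ads / 22414 = 493.7 / 22414 = 2.202641e-02 mol
Liquid volume V_liq = n * M / rho_liq = 2.202641e-02 * 40.1 / 1.358 = 0.65041 cm^3
Specific pore volume V_pore = V_liq / m_sample = 0.65041 / 2.43
V_pore = 0.2677 cm^3/g

0.2677


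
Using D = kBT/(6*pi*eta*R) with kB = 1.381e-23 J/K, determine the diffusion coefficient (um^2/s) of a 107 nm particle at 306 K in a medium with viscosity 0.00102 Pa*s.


Radius R = 107/2 = 53.5 nm = 5.35e-08 m
D = kB*T / (6*pi*eta*R)
D = 1.381e-23 * 306 / (6 * pi * 0.00102 * 5.35e-08)
D = 4.10828e-12 m^2/s = 4.108 um^2/s

4.108


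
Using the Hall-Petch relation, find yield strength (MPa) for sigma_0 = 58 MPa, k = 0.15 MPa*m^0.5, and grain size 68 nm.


d = 68 nm = 6.8e-08 m
sqrt(d) = 0.0002607681
Hall-Petch contribution = k / sqrt(d) = 0.15 / 0.0002607681 = 575.2 MPa
sigma = sigma_0 + k/sqrt(d) = 58 + 575.2 = 633.2 MPa

633.2


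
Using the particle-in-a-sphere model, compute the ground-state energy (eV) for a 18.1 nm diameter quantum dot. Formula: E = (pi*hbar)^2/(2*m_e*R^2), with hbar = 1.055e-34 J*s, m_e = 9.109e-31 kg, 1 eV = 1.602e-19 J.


Radius R = 18.1/2 = 9.05 nm = 9.05e-09 m
E = (pi * 1.055e-34)^2 / (2 * 9.109e-31 * (9.05e-09)^2)
E(J) = 7.36219e-22
E = E(J) / 1.602e-19 = 0.0046 eV

0.0046


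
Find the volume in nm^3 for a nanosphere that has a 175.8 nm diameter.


Radius r = 175.8/2 = 87.9 nm
Volume V = (4/3) * pi * r^3
V = (4/3) * pi * (87.9)^3
V = 2844822.9 nm^3

2844822.9


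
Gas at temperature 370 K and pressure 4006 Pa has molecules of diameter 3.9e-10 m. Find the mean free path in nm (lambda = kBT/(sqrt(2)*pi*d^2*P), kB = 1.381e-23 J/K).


Mean free path: lambda = kB*T / (sqrt(2) * pi * d^2 * P)
lambda = 1.381e-23 * 370 / (sqrt(2) * pi * (3.9e-10)^2 * 4006)
lambda = 1.88751e-06 m
lambda = 1887.51 nm

1887.51


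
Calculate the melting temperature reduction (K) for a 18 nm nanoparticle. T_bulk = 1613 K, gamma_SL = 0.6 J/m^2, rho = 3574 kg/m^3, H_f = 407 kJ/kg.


Radius R = 18/2 = 9 nm = 9e-09 m
Convert H_f = 407 kJ/kg = 407000 J/kg
dT = 2 * gamma_SL * T_bulk / (rho * H_f * R)
dT = 2 * 0.6 * 1613 / (3574 * 407000 * 9e-09)
dT = 147.9 K

147.9


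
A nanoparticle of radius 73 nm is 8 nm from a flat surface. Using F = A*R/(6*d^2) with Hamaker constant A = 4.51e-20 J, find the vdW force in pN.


Convert to SI: R = 73 nm = 7.3e-08 m, d = 8 nm = 8e-09 m
F = A * R / (6 * d^2)
F = 4.51e-20 * 7.3e-08 / (6 * (8e-09)^2)
F = 8.5737e-12 N = 8.574 pN

8.574


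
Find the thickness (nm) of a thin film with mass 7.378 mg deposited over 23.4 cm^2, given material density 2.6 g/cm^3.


Convert: m = 7.378 mg = 7.3780e-06 kg, A = 23.4 cm^2 = 2.3400e-03 m^2, rho = 2.6 g/cm^3 = 2600 kg/m^3
t = m / (A * rho)
t = 7.3780e-06 / (2.3400e-03 * 2600)
t = 1.2127e-06 m = 1212.7 nm

1212.7


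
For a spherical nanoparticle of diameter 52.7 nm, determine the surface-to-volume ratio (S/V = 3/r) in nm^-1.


Radius r = 52.7/2 = 26.35 nm
S/V = 3 / r = 3 / 26.35
S/V = 0.1139 nm^-1

0.1139


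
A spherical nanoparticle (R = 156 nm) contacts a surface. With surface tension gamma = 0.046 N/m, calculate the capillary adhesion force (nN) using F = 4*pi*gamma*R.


Convert radius: R = 156 nm = 1.56e-07 m
F = 4 * pi * gamma * R
F = 4 * pi * 0.046 * 1.56e-07
F = 9.01763e-08 N = 90.1763 nN

90.1763


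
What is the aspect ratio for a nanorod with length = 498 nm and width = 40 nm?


Aspect ratio AR = length / diameter
AR = 498 / 40
AR = 12.45

12.45


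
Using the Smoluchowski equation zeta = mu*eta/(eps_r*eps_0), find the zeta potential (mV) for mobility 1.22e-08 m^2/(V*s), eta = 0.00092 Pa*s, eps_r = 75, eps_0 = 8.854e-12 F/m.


Smoluchowski equation: zeta = mu * eta / (eps_r * eps_0)
zeta = 1.22e-08 * 0.00092 / (75 * 8.854e-12)
zeta = 0.016902 V = 16.9 mV

16.9


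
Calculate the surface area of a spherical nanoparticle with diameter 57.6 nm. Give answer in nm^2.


Radius r = 57.6/2 = 28.8 nm
Surface area SA = 4 * pi * r^2
SA = 4 * pi * (28.8)^2
SA = 10423.05 nm^2

10423.05


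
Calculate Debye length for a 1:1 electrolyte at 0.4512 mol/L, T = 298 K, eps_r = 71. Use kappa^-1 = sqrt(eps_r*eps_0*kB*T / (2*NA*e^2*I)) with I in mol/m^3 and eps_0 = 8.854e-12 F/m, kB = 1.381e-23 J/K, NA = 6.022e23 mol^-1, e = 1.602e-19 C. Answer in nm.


Ionic strength I = 0.4512 * 1^2 * 1000 = 451.2 mol/m^3
kappa^-1 = sqrt(71 * 8.854e-12 * 1.381e-23 * 298 / (2 * 6.022e23 * (1.602e-19)^2 * 451.2))
kappa^-1 = 0.431 nm

0.431


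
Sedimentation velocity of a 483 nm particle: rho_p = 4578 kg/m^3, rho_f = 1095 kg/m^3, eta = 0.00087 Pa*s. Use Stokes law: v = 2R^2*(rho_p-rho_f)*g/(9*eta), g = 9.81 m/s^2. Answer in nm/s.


Radius R = 483/2 nm = 2.415e-07 m
Density difference = 4578 - 1095 = 3483 kg/m^3
v = 2 * R^2 * (rho_p - rho_f) * g / (9 * eta)
v = 2 * (2.415e-07)^2 * 3483 * 9.81 / (9 * 0.00087)
v = 5.09008e-07 m/s = 509.0084 nm/s

509.0084


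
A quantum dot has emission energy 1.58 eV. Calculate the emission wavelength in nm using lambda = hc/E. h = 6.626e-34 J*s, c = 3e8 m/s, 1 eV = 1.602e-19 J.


Convert energy: E = 1.58 eV = 1.58 * 1.602e-19 = 2.53116e-19 J
lambda = h*c / E = 6.626e-34 * 3e8 / 2.53116e-19
lambda = 7.85332e-07 m = 785.3 nm

785.3


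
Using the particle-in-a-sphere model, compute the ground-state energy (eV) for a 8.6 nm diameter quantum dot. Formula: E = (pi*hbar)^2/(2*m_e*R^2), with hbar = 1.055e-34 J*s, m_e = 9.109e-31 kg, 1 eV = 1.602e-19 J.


Radius R = 8.6/2 = 4.3 nm = 4.3e-09 m
E = (pi * 1.055e-34)^2 / (2 * 9.109e-31 * (4.3e-09)^2)
E(J) = 3.26112e-21
E = E(J) / 1.602e-19 = 0.0204 eV

0.0204


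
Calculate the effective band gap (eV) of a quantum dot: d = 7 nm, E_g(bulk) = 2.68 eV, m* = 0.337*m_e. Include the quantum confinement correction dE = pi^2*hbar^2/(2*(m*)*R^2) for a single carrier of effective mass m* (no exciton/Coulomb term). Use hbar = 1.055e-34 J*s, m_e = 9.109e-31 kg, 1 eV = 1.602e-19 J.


Radius R = 7/2 nm = 3.5e-09 m
Confinement energy dE = pi^2 * hbar^2 / (2 * m_eff * m_e * R^2)
dE = pi^2 * (1.055e-34)^2 / (2 * 0.337 * 9.109e-31 * (3.5e-09)^2) J, divided by 1.602e-19 J/eV
dE = 0.0912 eV
Total band gap = E_g(bulk) + dE = 2.68 + 0.0912 = 2.7712 eV

2.7712


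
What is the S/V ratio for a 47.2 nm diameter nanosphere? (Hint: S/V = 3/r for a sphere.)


Radius r = 47.2/2 = 23.6 nm
S/V = 3 / r = 3 / 23.6
S/V = 0.1271 nm^-1

0.1271


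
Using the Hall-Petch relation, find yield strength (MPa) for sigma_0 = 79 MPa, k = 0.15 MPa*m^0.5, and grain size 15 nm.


d = 15 nm = 1.5e-08 m
sqrt(d) = 0.0001224745
Hall-Petch contribution = k / sqrt(d) = 0.15 / 0.0001224745 = 1224.7 MPa
sigma = sigma_0 + k/sqrt(d) = 79 + 1224.7 = 1303.7 MPa

1303.7


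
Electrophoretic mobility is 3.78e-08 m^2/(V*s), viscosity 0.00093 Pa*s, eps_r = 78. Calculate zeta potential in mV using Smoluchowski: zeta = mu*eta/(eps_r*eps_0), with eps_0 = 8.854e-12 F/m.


Smoluchowski equation: zeta = mu * eta / (eps_r * eps_0)
zeta = 3.78e-08 * 0.00093 / (78 * 8.854e-12)
zeta = 0.050903 V = 50.9 mV

50.9


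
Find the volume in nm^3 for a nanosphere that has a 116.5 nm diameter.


Radius r = 116.5/2 = 58.25 nm
Volume V = (4/3) * pi * r^3
V = (4/3) * pi * (58.25)^3
V = 827897.17 nm^3

827897.17


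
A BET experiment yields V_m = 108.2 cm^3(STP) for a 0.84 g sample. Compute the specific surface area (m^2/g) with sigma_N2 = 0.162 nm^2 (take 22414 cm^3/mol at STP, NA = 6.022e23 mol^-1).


Number of moles in monolayer = V_m / 22414 = 108.2 / 22414 = 0.00482734
Number of molecules = moles * NA = 0.00482734 * 6.022e23
SA = molecules * sigma / mass
SA = (108.2 / 22414) * 6.022e23 * 0.162e-18 / 0.84
SA = 560.6 m^2/g

560.6


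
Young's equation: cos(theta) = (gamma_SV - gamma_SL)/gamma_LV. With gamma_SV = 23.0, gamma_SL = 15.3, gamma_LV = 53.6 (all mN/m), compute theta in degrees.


cos(theta) = (gamma_SV - gamma_SL) / gamma_LV
cos(theta) = (23.0 - 15.3) / 53.6
cos(theta) = 0.143657
theta = arccos(0.143657) = 81.74 degrees

81.74


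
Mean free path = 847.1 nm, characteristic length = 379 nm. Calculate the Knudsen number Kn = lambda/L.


Knudsen number Kn = lambda / L
Kn = 847.1 / 379
Kn = 2.2351

2.2351


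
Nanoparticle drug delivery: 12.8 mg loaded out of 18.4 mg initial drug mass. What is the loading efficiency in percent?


Drug loading efficiency = (drug loaded / drug initial) * 100
DLE = 12.8 / 18.4 * 100
DLE = 0.6957 * 100
DLE = 69.57%

69.57


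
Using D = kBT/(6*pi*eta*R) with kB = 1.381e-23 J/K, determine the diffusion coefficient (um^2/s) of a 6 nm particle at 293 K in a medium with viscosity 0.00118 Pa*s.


Radius R = 6/2 = 3 nm = 3e-09 m
D = kB*T / (6*pi*eta*R)
D = 1.381e-23 * 293 / (6 * pi * 0.00118 * 3e-09)
D = 6.06397e-11 m^2/s = 60.64 um^2/s

60.64


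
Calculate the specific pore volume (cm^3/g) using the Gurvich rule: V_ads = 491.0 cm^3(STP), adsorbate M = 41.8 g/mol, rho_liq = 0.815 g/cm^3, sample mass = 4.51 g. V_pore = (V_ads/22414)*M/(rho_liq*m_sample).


Moles adsorbed n = V_ads / 22414 = 491.0 / 22414 = 2.190595e-02 mol
Liquid volume V_liq = n * M / rho_liq = 2.190595e-02 * 41.8 / 0.815 = 1.12352 cm^3
Specific pore volume V_pore = V_liq / m_sample = 1.12352 / 4.51
V_pore = 0.2491 cm^3/g

0.2491


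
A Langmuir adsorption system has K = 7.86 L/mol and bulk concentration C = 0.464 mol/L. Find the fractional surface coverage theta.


Langmuir isotherm: theta = K*C / (1 + K*C)
K*C = 7.86 * 0.464 = 3.64704
theta = 3.64704 / (1 + 3.64704) = 3.64704 / 4.64704
theta = 0.7848

0.7848


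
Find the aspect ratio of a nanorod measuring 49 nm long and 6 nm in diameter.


Aspect ratio AR = length / diameter
AR = 49 / 6
AR = 8.17

8.17


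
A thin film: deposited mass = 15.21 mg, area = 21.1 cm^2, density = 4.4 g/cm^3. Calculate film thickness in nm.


Convert: m = 15.21 mg = 1.5210e-05 kg, A = 21.1 cm^2 = 2.1100e-03 m^2, rho = 4.4 g/cm^3 = 4400 kg/m^3
t = m / (A * rho)
t = 1.5210e-05 / (2.1100e-03 * 4400)
t = 1.6383e-06 m = 1638.3 nm

1638.3


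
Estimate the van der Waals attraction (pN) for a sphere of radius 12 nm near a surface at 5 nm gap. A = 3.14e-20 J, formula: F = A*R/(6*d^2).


Convert to SI: R = 12 nm = 1.2e-08 m, d = 5 nm = 5e-09 m
F = A * R / (6 * d^2)
F = 3.14e-20 * 1.2e-08 / (6 * (5e-09)^2)
F = 2.512e-12 N = 2.512 pN

2.512


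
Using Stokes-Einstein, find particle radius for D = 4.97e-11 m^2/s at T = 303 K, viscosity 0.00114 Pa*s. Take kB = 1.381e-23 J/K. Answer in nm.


Stokes-Einstein: R = kB*T / (6*pi*eta*D)
R = 1.381e-23 * 303 / (6 * pi * 0.00114 * 4.97e-11)
R = 3.91809e-09 m = 3.92 nm

3.92


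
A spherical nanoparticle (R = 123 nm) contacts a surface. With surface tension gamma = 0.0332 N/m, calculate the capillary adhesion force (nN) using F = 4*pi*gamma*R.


Convert radius: R = 123 nm = 1.23e-07 m
F = 4 * pi * gamma * R
F = 4 * pi * 0.0332 * 1.23e-07
F = 5.1316e-08 N = 51.316 nN

51.316


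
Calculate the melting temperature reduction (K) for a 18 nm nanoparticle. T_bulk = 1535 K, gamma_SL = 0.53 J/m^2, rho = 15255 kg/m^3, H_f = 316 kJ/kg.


Radius R = 18/2 = 9 nm = 9e-09 m
Convert H_f = 316 kJ/kg = 316000 J/kg
dT = 2 * gamma_SL * T_bulk / (rho * H_f * R)
dT = 2 * 0.53 * 1535 / (15255 * 316000 * 9e-09)
dT = 37.5 K

37.5


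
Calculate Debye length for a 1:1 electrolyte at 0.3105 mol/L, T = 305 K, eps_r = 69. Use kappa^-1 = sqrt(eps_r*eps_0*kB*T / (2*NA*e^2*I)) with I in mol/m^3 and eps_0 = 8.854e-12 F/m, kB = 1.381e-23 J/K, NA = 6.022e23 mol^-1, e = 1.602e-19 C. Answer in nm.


Ionic strength I = 0.3105 * 1^2 * 1000 = 310.5 mol/m^3
kappa^-1 = sqrt(69 * 8.854e-12 * 1.381e-23 * 305 / (2 * 6.022e23 * (1.602e-19)^2 * 310.5))
kappa^-1 = 0.518 nm

0.518


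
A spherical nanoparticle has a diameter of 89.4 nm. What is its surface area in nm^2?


Radius r = 89.4/2 = 44.7 nm
Surface area SA = 4 * pi * r^2
SA = 4 * pi * (44.7)^2
SA = 25108.74 nm^2

25108.74


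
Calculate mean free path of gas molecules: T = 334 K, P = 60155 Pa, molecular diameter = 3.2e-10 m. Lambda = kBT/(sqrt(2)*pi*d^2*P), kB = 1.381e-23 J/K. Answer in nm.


Mean free path: lambda = kB*T / (sqrt(2) * pi * d^2 * P)
lambda = 1.381e-23 * 334 / (sqrt(2) * pi * (3.2e-10)^2 * 60155)
lambda = 1.6854e-07 m
lambda = 168.54 nm

168.54


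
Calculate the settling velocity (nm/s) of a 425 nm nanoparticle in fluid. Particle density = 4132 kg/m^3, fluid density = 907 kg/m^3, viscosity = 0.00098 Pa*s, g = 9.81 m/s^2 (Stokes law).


Radius R = 425/2 nm = 2.125e-07 m
Density difference = 4132 - 907 = 3225 kg/m^3
v = 2 * R^2 * (rho_p - rho_f) * g / (9 * eta)
v = 2 * (2.125e-07)^2 * 3225 * 9.81 / (9 * 0.00098)
v = 3.2395e-07 m/s = 323.95 nm/s

323.95


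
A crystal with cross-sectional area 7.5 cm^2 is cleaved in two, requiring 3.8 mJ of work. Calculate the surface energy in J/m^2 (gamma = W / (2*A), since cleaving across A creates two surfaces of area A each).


Convert: A = 7.5 cm^2 = 0.00075 m^2, W = 3.8 mJ = 0.0038 J
Cleaving exposes two faces of area A, so total new surface = 2*A and gamma = W / (2*A)
gamma = 0.0038 / (2 * 0.00075)
gamma = 2.533 J/m^2

2.533


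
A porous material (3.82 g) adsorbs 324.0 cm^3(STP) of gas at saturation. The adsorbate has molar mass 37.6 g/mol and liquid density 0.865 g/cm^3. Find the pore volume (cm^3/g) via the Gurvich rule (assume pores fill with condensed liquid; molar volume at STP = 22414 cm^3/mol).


Moles adsorbed n = V_ads / 22414 = 324.0 / 22414 = 1.445525e-02 mol
Liquid volume V_liq = n * M / rho_liq = 1.445525e-02 * 37.6 / 0.865 = 0.62834 cm^3
Specific pore volume V_pore = V_liq / m_sample = 0.62834 / 3.82
V_pore = 0.1645 cm^3/g

0.1645


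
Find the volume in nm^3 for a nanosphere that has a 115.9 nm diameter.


Radius r = 115.9/2 = 57.95 nm
Volume V = (4/3) * pi * r^3
V = (4/3) * pi * (57.95)^3
V = 815171.39 nm^3

815171.39


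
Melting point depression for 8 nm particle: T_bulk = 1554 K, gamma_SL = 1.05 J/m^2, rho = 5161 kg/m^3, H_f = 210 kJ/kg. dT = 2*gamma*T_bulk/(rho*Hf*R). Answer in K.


Radius R = 8/2 = 4 nm = 4e-09 m
Convert H_f = 210 kJ/kg = 210000 J/kg
dT = 2 * gamma_SL * T_bulk / (rho * H_f * R)
dT = 2 * 1.05 * 1554 / (5161 * 210000 * 4e-09)
dT = 752.8 K

752.8


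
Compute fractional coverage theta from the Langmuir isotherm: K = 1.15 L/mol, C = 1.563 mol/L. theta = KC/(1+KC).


Langmuir isotherm: theta = K*C / (1 + K*C)
K*C = 1.15 * 1.563 = 1.79745
theta = 1.79745 / (1 + 1.79745) = 1.79745 / 2.79745
theta = 0.6425

0.6425
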